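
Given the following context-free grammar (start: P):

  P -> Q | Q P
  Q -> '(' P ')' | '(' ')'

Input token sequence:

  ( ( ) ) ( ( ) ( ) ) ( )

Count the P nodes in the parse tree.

[P [Q ( [P [Q ( )]] )] [P [Q ( [P [Q ( )] [P [Q ( )]]] )] [P [Q ( )]]]]

6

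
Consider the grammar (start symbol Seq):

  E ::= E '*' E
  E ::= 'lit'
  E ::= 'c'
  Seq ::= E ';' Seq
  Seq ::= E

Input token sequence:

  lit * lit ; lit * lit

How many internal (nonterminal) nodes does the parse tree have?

[Seq [E [E lit] * [E lit]] ; [Seq [E [E lit] * [E lit]]]]

8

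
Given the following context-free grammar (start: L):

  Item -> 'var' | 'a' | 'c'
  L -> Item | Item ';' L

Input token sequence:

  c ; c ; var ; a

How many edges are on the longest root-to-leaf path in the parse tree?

[L [Item c] ; [L [Item c] ; [L [Item var] ; [L [Item a]]]]]

5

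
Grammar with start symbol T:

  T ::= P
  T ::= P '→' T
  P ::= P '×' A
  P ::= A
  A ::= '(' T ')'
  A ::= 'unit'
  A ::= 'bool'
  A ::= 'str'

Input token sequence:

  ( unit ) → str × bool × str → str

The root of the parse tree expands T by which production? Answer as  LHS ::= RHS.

T ::= P '→' T

[T [P [A ( [T [P [A unit]]] )]] → [T [P [P [P [A str]] × [A bool]] × [A str]] → [T [P [A str]]]]]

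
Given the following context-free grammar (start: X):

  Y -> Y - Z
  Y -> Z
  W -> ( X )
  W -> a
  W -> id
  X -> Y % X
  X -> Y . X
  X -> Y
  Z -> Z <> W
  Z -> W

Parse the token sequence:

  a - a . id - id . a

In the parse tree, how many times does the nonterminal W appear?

[X [Y [Y [Z [W a]]] - [Z [W a]]] . [X [Y [Y [Z [W id]]] - [Z [W id]]] . [X [Y [Z [W a]]]]]]

5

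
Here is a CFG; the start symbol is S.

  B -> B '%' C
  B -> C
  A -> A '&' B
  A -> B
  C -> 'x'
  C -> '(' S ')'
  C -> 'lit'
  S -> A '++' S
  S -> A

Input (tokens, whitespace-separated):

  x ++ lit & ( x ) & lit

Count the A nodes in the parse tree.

[S [A [B [C x]]] ++ [S [A [A [A [B [C lit]]] & [B [C ( [S [A [B [C x]]]] )]]] & [B [C lit]]]]]

5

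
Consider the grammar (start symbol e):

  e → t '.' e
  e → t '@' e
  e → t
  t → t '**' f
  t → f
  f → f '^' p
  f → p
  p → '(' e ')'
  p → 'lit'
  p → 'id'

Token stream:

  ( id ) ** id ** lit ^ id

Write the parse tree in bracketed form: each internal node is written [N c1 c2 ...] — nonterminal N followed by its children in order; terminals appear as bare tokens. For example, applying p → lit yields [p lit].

[e [t [t [t [f [p ( [e [t [f [p id]]]] )]]] ** [f [p id]]] ** [f [f [p lit]] ^ [p id]]]]

e
t
t ** f
t ** f ** f
f ** f ** f
p ** f ** f
( e ) ** f ** f
( t ) ** f ** f
( f ) ** f ** f
( p ) ** f ** f
( id ) ** f ** f
( id ) ** p ** f
( id ) ** id ** f
( id ) ** id ** f ^ p
( id ) ** id ** p ^ p
( id ) ** id ** lit ^ p
( id ) ** id ** lit ^ id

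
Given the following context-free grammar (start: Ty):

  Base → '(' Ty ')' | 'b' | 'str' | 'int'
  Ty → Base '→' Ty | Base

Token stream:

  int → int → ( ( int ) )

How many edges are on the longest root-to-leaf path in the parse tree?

[Ty [Base int] → [Ty [Base int] → [Ty [Base ( [Ty [Base ( [Ty [Base int]] )]] )]]]]

8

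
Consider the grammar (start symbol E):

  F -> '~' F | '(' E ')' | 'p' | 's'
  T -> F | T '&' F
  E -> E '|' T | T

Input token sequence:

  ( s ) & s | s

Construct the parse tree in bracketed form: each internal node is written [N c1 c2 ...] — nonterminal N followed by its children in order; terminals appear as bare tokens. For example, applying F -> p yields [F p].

E
E | T
T | T
T & F | T
F & F | T
( E ) & F | T
( T ) & F | T
( F ) & F | T
( s ) & F | T
( s ) & s | T
( s ) & s | F
( s ) & s | s

[E [E [T [T [F ( [E [T [F s]]] )]] & [F s]]] | [T [F s]]]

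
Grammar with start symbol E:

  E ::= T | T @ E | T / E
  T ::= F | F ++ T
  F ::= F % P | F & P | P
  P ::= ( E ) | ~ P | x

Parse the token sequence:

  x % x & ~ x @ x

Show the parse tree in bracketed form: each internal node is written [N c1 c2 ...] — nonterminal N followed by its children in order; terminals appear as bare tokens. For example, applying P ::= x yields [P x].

E
T @ E
F @ E
F & P @ E
F % P & P @ E
P % P & P @ E
x % P & P @ E
x % x & P @ E
x % x & ~ P @ E
x % x & ~ x @ E
x % x & ~ x @ T
x % x & ~ x @ F
x % x & ~ x @ P
x % x & ~ x @ x

[E [T [F [F [F [P x]] % [P x]] & [P ~ [P x]]]] @ [E [T [F [P x]]]]]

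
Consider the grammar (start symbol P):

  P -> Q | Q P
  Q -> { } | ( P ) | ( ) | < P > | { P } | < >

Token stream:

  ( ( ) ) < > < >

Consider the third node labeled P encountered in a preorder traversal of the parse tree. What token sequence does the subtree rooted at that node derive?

[P [Q ( [P [Q ( )]] )] [P [Q < >] [P [Q < >]]]]

< > < >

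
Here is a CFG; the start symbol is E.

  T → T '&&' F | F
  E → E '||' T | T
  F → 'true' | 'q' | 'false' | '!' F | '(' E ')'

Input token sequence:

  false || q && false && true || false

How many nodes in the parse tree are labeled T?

[E [E [E [T [F false]]] || [T [T [T [F q]] && [F false]] && [F true]]] || [T [F false]]]

5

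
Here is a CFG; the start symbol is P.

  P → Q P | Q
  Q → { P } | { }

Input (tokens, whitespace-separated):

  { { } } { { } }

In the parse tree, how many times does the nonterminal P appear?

4

[P [Q { [P [Q { }]] }] [P [Q { [P [Q { }]] }]]]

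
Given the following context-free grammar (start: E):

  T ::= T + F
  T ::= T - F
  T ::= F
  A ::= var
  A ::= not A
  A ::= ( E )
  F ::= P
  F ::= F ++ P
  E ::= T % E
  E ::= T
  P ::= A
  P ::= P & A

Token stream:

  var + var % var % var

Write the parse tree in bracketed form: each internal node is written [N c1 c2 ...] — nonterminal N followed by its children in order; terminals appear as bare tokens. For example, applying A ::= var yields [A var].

E
T % E
T + F % E
F + F % E
P + F % E
A + F % E
var + F % E
var + P % E
var + A % E
var + var % E
var + var % T % E
var + var % F % E
var + var % P % E
var + var % A % E
var + var % var % E
var + var % var % T
var + var % var % F
var + var % var % P
var + var % var % A
var + var % var % var

[E [T [T [F [P [A var]]]] + [F [P [A var]]]] % [E [T [F [P [A var]]]] % [E [T [F [P [A var]]]]]]]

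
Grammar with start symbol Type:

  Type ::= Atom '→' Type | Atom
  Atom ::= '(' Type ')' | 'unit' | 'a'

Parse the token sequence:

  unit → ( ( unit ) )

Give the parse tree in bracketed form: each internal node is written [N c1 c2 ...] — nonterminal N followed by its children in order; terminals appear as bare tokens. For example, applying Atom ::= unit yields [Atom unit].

[Type [Atom unit] → [Type [Atom ( [Type [Atom ( [Type [Atom unit]] )]] )]]]

Type
Atom → Type
unit → Type
unit → Atom
unit → ( Type )
unit → ( Atom )
unit → ( ( Type ) )
unit → ( ( Atom ) )
unit → ( ( unit ) )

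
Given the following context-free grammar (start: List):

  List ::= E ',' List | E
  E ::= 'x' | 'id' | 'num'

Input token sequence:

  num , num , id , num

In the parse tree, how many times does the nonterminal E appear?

4

[List [E num] , [List [E num] , [List [E id] , [List [E num]]]]]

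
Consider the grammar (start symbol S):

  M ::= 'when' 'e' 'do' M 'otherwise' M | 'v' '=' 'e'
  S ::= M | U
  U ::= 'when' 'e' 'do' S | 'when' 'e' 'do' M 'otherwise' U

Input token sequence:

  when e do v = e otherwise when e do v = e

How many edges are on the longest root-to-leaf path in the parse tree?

[S [U when e do [M v = e] otherwise [U when e do [S [M v = e]]]]]

5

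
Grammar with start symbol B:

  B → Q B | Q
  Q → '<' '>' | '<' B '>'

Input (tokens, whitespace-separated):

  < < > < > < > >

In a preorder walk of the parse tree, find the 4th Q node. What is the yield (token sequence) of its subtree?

[B [Q < [B [Q < >] [B [Q < >] [B [Q < >]]]] >]]

< >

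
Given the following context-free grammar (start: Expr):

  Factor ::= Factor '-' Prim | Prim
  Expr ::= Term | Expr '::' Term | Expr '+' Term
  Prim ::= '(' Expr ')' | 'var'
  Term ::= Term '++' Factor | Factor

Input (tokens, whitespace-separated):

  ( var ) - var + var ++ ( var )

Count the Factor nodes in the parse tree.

[Expr [Expr [Term [Factor [Factor [Prim ( [Expr [Term [Factor [Prim var]]]] )]] - [Prim var]]]] + [Term [Term [Factor [Prim var]]] ++ [Factor [Prim ( [Expr [Term [Factor [Prim var]]]] )]]]]

6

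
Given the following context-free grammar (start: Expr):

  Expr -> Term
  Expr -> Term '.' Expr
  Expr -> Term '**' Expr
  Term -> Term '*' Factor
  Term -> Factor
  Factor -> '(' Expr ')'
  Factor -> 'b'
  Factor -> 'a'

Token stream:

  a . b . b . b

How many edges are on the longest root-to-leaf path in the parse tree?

[Expr [Term [Factor a]] . [Expr [Term [Factor b]] . [Expr [Term [Factor b]] . [Expr [Term [Factor b]]]]]]

6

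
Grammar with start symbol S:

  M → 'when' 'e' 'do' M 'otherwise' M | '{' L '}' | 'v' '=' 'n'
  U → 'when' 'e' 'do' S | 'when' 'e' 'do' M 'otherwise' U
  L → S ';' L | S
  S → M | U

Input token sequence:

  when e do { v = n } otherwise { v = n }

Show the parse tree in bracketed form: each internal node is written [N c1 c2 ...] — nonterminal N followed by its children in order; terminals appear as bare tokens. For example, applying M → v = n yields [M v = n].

[S [M when e do [M { [L [S [M v = n]]] }] otherwise [M { [L [S [M v = n]]] }]]]

S
M
when e do M otherwise M
when e do { L } otherwise M
when e do { S } otherwise M
when e do { M } otherwise M
when e do { v = n } otherwise M
when e do { v = n } otherwise { L }
when e do { v = n } otherwise { S }
when e do { v = n } otherwise { M }
when e do { v = n } otherwise { v = n }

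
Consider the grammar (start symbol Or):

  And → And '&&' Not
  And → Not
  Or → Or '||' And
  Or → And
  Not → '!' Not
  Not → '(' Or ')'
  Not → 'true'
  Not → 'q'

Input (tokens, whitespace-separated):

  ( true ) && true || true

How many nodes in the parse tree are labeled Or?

[Or [Or [And [And [Not ( [Or [And [Not true]]] )]] && [Not true]]] || [And [Not true]]]

3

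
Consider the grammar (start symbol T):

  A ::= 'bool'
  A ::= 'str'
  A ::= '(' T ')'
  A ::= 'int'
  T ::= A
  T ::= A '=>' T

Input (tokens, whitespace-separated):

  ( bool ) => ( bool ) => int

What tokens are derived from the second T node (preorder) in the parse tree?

[T [A ( [T [A bool]] )] => [T [A ( [T [A bool]] )] => [T [A int]]]]

bool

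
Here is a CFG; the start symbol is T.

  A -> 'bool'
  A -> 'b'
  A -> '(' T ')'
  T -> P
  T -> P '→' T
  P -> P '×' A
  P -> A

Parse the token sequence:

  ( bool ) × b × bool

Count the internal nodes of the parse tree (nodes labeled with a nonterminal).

[T [P [P [P [A ( [T [P [A bool]]] )]] × [A b]] × [A bool]]]

10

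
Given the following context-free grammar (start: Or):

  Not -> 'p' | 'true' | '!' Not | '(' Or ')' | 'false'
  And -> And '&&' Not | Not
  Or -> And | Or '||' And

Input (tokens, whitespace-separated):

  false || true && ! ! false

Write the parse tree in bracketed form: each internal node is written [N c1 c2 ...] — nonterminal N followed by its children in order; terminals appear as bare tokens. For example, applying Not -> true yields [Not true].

Or
Or || And
And || And
Not || And
false || And
false || And && Not
false || Not && Not
false || true && Not
false || true && ! Not
false || true && ! ! Not
false || true && ! ! false

[Or [Or [And [Not false]]] || [And [And [Not true]] && [Not ! [Not ! [Not false]]]]]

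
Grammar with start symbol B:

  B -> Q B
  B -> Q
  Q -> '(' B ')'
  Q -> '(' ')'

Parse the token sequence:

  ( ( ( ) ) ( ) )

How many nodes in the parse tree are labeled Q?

[B [Q ( [B [Q ( [B [Q ( )]] )] [B [Q ( )]]] )]]

4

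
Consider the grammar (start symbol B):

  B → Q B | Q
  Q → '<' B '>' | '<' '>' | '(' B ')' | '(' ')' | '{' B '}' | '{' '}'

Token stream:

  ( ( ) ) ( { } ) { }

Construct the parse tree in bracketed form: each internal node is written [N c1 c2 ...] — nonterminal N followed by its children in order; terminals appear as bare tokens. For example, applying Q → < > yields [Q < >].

[B [Q ( [B [Q ( )]] )] [B [Q ( [B [Q { }]] )] [B [Q { }]]]]

B
Q B
( B ) B
( Q ) B
( ( ) ) B
( ( ) ) Q B
( ( ) ) ( B ) B
( ( ) ) ( Q ) B
( ( ) ) ( { } ) B
( ( ) ) ( { } ) Q
( ( ) ) ( { } ) { }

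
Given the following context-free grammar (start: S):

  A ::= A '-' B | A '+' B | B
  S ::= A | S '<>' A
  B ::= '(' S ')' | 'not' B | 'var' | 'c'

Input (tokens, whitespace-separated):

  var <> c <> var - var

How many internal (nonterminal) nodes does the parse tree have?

11

[S [S [S [A [B var]]] <> [A [B c]]] <> [A [A [B var]] - [B var]]]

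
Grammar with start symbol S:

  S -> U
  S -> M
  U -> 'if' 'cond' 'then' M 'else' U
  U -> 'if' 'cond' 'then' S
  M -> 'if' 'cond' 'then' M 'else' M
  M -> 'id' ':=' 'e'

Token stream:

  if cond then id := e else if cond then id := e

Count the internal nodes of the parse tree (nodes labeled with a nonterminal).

[S [U if cond then [M id := e] else [U if cond then [S [M id := e]]]]]

6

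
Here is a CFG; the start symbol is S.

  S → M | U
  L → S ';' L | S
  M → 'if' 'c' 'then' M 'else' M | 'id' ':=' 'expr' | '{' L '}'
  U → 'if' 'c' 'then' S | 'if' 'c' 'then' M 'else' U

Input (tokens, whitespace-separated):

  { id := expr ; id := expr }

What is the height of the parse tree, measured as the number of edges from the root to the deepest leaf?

[S [M { [L [S [M id := expr]] ; [L [S [M id := expr]]]] }]]

6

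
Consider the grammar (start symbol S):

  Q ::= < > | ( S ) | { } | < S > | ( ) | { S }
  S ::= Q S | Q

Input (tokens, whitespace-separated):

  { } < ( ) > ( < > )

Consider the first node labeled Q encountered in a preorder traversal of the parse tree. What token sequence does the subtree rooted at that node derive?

{ }

[S [Q { }] [S [Q < [S [Q ( )]] >] [S [Q ( [S [Q < >]] )]]]]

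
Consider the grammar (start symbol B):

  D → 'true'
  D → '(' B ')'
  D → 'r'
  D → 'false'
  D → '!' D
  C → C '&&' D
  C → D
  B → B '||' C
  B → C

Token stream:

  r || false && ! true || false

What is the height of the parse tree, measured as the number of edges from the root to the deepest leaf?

5

[B [B [B [C [D r]]] || [C [C [D false]] && [D ! [D true]]]] || [C [D false]]]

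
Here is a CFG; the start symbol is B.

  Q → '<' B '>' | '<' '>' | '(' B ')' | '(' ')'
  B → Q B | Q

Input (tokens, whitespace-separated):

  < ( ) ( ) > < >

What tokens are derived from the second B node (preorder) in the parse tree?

[B [Q < [B [Q ( )] [B [Q ( )]]] >] [B [Q < >]]]

( ) ( )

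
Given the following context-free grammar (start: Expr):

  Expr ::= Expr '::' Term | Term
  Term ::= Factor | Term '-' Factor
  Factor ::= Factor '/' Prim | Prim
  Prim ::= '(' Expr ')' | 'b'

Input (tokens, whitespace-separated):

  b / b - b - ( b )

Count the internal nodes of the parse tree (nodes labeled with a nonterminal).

16

[Expr [Term [Term [Term [Factor [Factor [Prim b]] / [Prim b]]] - [Factor [Prim b]]] - [Factor [Prim ( [Expr [Term [Factor [Prim b]]]] )]]]]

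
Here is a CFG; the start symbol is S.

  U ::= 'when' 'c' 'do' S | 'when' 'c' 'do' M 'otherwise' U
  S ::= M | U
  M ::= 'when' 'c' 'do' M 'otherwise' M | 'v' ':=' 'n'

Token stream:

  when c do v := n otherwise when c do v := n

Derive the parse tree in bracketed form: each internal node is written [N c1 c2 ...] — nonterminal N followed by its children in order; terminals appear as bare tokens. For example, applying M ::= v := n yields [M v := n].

[S [U when c do [M v := n] otherwise [U when c do [S [M v := n]]]]]

S
U
when c do M otherwise U
when c do v := n otherwise U
when c do v := n otherwise when c do S
when c do v := n otherwise when c do M
when c do v := n otherwise when c do v := n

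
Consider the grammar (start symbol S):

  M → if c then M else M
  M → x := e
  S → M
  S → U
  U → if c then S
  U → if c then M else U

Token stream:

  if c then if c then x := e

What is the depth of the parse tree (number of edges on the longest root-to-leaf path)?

6

[S [U if c then [S [U if c then [S [M x := e]]]]]]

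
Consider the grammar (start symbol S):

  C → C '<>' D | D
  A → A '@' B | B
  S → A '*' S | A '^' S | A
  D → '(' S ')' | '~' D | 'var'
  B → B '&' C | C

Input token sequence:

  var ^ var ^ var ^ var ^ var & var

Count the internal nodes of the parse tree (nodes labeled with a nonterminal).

28

[S [A [B [C [D var]]]] ^ [S [A [B [C [D var]]]] ^ [S [A [B [C [D var]]]] ^ [S [A [B [C [D var]]]] ^ [S [A [B [B [C [D var]]] & [C [D var]]]]]]]]]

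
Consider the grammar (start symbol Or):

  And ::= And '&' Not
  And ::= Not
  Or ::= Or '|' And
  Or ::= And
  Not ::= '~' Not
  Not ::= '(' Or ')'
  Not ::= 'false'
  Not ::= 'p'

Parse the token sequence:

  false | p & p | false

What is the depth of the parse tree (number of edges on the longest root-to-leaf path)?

[Or [Or [Or [And [Not false]]] | [And [And [Not p]] & [Not p]]] | [And [Not false]]]

5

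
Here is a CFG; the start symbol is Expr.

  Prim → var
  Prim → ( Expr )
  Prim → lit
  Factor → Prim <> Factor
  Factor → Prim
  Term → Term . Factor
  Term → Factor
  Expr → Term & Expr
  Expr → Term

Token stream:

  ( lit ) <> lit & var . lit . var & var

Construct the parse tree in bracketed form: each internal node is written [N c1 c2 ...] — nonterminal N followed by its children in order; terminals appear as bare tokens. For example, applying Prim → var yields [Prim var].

[Expr [Term [Factor [Prim ( [Expr [Term [Factor [Prim lit]]]] )] <> [Factor [Prim lit]]]] & [Expr [Term [Term [Term [Factor [Prim var]]] . [Factor [Prim lit]]] . [Factor [Prim var]]] & [Expr [Term [Factor [Prim var]]]]]]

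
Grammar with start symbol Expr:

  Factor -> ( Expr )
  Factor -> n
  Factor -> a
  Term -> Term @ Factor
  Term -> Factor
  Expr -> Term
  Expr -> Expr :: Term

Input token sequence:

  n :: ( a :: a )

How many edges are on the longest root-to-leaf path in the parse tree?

[Expr [Expr [Term [Factor n]]] :: [Term [Factor ( [Expr [Expr [Term [Factor a]]] :: [Term [Factor a]]] )]]]

7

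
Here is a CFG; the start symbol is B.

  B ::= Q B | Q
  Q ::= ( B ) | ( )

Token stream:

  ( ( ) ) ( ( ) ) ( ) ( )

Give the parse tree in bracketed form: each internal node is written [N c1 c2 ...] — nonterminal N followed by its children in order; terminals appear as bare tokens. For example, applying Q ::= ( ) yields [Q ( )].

B
Q B
( B ) B
( Q ) B
( ( ) ) B
( ( ) ) Q B
( ( ) ) ( B ) B
( ( ) ) ( Q ) B
( ( ) ) ( ( ) ) B
( ( ) ) ( ( ) ) Q B
( ( ) ) ( ( ) ) ( ) B
( ( ) ) ( ( ) ) ( ) Q
( ( ) ) ( ( ) ) ( ) ( )

[B [Q ( [B [Q ( )]] )] [B [Q ( [B [Q ( )]] )] [B [Q ( )] [B [Q ( )]]]]]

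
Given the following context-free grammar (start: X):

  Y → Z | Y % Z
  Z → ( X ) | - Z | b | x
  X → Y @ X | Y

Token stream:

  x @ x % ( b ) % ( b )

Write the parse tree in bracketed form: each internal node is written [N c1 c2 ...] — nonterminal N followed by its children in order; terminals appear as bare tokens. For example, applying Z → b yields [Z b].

X
Y @ X
Z @ X
x @ X
x @ Y
x @ Y % Z
x @ Y % Z % Z
x @ Z % Z % Z
x @ x % Z % Z
x @ x % ( X ) % Z
x @ x % ( Y ) % Z
x @ x % ( Z ) % Z
x @ x % ( b ) % Z
x @ x % ( b ) % ( X )
x @ x % ( b ) % ( Y )
x @ x % ( b ) % ( Z )
x @ x % ( b ) % ( b )

[X [Y [Z x]] @ [X [Y [Y [Y [Z x]] % [Z ( [X [Y [Z b]]] )]] % [Z ( [X [Y [Z b]]] )]]]]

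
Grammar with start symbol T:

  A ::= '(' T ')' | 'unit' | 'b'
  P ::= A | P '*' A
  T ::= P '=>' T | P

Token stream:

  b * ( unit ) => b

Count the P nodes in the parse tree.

4

[T [P [P [A b]] * [A ( [T [P [A unit]]] )]] => [T [P [A b]]]]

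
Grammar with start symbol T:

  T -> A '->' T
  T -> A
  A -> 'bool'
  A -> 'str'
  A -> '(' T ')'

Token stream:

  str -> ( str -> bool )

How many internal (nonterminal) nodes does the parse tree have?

[T [A str] -> [T [A ( [T [A str] -> [T [A bool]]] )]]]

8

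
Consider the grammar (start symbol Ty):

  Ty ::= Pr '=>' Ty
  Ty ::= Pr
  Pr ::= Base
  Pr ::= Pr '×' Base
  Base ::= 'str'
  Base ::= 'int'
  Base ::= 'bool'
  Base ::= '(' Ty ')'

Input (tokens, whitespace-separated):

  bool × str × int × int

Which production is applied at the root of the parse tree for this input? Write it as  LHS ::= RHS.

Ty ::= Pr

[Ty [Pr [Pr [Pr [Pr [Base bool]] × [Base str]] × [Base int]] × [Base int]]]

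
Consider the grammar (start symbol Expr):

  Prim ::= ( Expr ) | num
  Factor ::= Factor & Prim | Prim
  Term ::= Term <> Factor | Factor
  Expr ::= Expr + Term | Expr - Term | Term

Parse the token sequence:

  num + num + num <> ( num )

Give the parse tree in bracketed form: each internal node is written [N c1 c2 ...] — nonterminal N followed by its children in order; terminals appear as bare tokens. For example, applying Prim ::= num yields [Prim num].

Expr
Expr + Term
Expr + Term + Term
Term + Term + Term
Factor + Term + Term
Prim + Term + Term
num + Term + Term
num + Factor + Term
num + Prim + Term
num + num + Term
num + num + Term <> Factor
num + num + Factor <> Factor
num + num + Prim <> Factor
num + num + num <> Factor
num + num + num <> Prim
num + num + num <> ( Expr )
num + num + num <> ( Term )
num + num + num <> ( Factor )
num + num + num <> ( Prim )
num + num + num <> ( num )

[Expr [Expr [Expr [Term [Factor [Prim num]]]] + [Term [Factor [Prim num]]]] + [Term [Term [Factor [Prim num]]] <> [Factor [Prim ( [Expr [Term [Factor [Prim num]]]] )]]]]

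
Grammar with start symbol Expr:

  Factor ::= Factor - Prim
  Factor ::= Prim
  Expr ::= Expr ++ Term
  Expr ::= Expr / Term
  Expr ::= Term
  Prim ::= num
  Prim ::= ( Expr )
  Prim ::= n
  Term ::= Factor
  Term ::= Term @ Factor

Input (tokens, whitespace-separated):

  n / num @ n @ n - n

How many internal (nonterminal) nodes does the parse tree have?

[Expr [Expr [Term [Factor [Prim n]]]] / [Term [Term [Term [Factor [Prim num]]] @ [Factor [Prim n]]] @ [Factor [Factor [Prim n]] - [Prim n]]]]

16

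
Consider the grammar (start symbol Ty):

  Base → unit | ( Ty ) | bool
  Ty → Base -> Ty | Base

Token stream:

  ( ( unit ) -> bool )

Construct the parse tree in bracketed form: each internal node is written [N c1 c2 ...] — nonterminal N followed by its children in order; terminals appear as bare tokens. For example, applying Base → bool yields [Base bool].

[Ty [Base ( [Ty [Base ( [Ty [Base unit]] )] -> [Ty [Base bool]]] )]]

Ty
Base
( Ty )
( Base -> Ty )
( ( Ty ) -> Ty )
( ( Base ) -> Ty )
( ( unit ) -> Ty )
( ( unit ) -> Base )
( ( unit ) -> bool )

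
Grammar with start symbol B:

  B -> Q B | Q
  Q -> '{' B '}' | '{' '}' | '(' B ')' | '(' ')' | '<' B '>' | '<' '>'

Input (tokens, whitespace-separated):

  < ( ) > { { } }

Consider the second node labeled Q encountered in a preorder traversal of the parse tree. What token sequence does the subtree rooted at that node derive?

[B [Q < [B [Q ( )]] >] [B [Q { [B [Q { }]] }]]]

( )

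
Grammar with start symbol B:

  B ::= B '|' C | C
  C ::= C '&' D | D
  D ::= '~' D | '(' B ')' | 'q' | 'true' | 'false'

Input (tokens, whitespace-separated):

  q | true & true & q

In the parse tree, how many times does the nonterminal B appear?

2

[B [B [C [D q]]] | [C [C [C [D true]] & [D true]] & [D q]]]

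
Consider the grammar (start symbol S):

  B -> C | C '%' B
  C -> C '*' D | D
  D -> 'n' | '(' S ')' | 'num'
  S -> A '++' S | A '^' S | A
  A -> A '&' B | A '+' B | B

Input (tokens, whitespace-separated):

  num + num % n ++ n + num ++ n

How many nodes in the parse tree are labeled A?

5

[S [A [A [B [C [D num]]]] + [B [C [D num]] % [B [C [D n]]]]] ++ [S [A [A [B [C [D n]]]] + [B [C [D num]]]] ++ [S [A [B [C [D n]]]]]]]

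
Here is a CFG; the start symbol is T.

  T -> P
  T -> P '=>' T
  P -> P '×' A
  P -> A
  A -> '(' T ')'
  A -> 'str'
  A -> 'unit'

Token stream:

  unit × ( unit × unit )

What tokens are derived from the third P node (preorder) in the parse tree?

unit × unit

[T [P [P [A unit]] × [A ( [T [P [P [A unit]] × [A unit]]] )]]]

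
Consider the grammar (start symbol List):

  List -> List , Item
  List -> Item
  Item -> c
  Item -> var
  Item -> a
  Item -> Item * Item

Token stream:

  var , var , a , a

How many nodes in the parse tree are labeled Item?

[List [List [List [List [Item var]] , [Item var]] , [Item a]] , [Item a]]

4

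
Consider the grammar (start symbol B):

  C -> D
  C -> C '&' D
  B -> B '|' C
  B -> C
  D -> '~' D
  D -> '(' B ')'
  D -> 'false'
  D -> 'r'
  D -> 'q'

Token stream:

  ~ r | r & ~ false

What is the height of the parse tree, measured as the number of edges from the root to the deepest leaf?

[B [B [C [D ~ [D r]]]] | [C [C [D r]] & [D ~ [D false]]]]

5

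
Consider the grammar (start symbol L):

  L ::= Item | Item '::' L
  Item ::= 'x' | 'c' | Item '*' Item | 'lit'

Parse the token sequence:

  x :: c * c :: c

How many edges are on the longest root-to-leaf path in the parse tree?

[L [Item x] :: [L [Item [Item c] * [Item c]] :: [L [Item c]]]]

4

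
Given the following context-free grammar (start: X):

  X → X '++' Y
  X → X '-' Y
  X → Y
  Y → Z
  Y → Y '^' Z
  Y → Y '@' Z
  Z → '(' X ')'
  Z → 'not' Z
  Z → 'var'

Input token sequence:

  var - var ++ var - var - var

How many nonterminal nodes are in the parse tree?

[X [X [X [X [X [Y [Z var]]] - [Y [Z var]]] ++ [Y [Z var]]] - [Y [Z var]]] - [Y [Z var]]]

15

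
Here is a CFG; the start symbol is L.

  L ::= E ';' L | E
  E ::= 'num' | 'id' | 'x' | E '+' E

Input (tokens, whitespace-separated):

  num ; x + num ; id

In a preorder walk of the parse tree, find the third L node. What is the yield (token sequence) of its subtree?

id

[L [E num] ; [L [E [E x] + [E num]] ; [L [E id]]]]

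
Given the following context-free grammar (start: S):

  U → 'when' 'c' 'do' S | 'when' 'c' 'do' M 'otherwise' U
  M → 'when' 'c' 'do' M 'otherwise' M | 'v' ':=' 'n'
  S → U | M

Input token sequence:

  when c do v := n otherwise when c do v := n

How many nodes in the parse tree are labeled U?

[S [U when c do [M v := n] otherwise [U when c do [S [M v := n]]]]]

2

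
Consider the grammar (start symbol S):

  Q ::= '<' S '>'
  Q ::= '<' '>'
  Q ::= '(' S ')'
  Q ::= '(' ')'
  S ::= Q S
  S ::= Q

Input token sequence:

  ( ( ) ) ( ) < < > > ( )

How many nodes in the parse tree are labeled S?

[S [Q ( [S [Q ( )]] )] [S [Q ( )] [S [Q < [S [Q < >]] >] [S [Q ( )]]]]]

6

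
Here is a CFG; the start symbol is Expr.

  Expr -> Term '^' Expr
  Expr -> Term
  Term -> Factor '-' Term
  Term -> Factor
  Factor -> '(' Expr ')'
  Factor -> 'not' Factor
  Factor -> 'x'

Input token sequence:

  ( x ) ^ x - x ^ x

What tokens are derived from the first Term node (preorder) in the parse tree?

( x )

[Expr [Term [Factor ( [Expr [Term [Factor x]]] )]] ^ [Expr [Term [Factor x] - [Term [Factor x]]] ^ [Expr [Term [Factor x]]]]]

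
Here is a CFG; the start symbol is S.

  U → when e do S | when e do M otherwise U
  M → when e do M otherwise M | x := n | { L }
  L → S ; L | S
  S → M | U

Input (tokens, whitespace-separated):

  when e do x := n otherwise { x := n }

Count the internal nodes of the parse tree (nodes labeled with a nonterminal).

7

[S [M when e do [M x := n] otherwise [M { [L [S [M x := n]]] }]]]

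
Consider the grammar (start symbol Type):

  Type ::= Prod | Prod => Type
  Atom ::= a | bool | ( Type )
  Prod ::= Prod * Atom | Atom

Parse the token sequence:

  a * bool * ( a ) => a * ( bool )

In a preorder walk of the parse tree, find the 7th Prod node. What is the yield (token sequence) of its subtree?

bool

[Type [Prod [Prod [Prod [Atom a]] * [Atom bool]] * [Atom ( [Type [Prod [Atom a]]] )]] => [Type [Prod [Prod [Atom a]] * [Atom ( [Type [Prod [Atom bool]]] )]]]]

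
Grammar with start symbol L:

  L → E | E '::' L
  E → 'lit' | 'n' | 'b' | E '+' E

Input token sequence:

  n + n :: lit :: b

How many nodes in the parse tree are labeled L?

[L [E [E n] + [E n]] :: [L [E lit] :: [L [E b]]]]

3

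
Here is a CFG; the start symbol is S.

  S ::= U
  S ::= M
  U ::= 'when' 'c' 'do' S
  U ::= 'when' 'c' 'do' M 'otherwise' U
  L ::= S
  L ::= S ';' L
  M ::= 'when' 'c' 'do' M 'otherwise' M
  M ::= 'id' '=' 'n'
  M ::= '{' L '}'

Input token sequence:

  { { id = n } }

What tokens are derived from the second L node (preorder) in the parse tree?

[S [M { [L [S [M { [L [S [M id = n]]] }]]] }]]

id = n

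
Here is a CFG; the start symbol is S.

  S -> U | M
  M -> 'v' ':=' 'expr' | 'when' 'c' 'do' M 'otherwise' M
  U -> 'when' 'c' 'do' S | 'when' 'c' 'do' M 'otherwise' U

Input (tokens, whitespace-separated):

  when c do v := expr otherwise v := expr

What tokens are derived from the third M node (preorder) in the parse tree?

[S [M when c do [M v := expr] otherwise [M v := expr]]]

v := expr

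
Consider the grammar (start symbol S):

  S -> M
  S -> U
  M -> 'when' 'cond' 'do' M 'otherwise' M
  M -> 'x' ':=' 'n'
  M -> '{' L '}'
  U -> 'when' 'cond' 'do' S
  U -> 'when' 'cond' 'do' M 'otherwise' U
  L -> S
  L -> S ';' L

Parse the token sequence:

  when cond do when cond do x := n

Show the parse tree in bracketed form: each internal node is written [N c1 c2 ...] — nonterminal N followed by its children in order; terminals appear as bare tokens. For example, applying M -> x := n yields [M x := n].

[S [U when cond do [S [U when cond do [S [M x := n]]]]]]

S
U
when cond do S
when cond do U
when cond do when cond do S
when cond do when cond do M
when cond do when cond do x := n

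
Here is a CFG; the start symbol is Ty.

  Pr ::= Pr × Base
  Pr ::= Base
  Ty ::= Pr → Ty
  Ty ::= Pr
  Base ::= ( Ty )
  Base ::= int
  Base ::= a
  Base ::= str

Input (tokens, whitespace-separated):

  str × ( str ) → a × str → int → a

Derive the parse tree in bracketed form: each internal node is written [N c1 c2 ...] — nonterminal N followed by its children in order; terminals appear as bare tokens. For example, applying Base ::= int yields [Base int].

Ty
Pr → Ty
Pr × Base → Ty
Base × Base → Ty
str × Base → Ty
str × ( Ty ) → Ty
str × ( Pr ) → Ty
str × ( Base ) → Ty
str × ( str ) → Ty
str × ( str ) → Pr → Ty
str × ( str ) → Pr × Base → Ty
str × ( str ) → Base × Base → Ty
str × ( str ) → a × Base → Ty
str × ( str ) → a × str → Ty
str × ( str ) → a × str → Pr → Ty
str × ( str ) → a × str → Base → Ty
str × ( str ) → a × str → int → Ty
str × ( str ) → a × str → int → Pr
str × ( str ) → a × str → int → Base
str × ( str ) → a × str → int → a

[Ty [Pr [Pr [Base str]] × [Base ( [Ty [Pr [Base str]]] )]] → [Ty [Pr [Pr [Base a]] × [Base str]] → [Ty [Pr [Base int]] → [Ty [Pr [Base a]]]]]]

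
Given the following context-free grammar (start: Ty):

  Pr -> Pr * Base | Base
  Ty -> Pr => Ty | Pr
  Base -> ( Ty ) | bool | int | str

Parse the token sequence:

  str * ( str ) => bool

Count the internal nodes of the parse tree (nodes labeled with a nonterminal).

[Ty [Pr [Pr [Base str]] * [Base ( [Ty [Pr [Base str]]] )]] => [Ty [Pr [Base bool]]]]

11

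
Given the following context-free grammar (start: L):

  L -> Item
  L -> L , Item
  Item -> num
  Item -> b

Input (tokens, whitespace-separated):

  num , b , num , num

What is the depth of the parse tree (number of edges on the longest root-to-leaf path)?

5

[L [L [L [L [Item num]] , [Item b]] , [Item num]] , [Item num]]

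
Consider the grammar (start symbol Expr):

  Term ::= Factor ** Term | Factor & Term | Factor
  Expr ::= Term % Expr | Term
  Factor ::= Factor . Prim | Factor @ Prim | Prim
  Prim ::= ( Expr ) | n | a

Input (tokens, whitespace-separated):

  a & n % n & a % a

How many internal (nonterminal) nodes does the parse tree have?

18

[Expr [Term [Factor [Prim a]] & [Term [Factor [Prim n]]]] % [Expr [Term [Factor [Prim n]] & [Term [Factor [Prim a]]]] % [Expr [Term [Factor [Prim a]]]]]]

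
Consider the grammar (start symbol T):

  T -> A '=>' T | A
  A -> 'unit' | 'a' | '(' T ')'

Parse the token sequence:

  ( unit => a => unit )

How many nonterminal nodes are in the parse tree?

[T [A ( [T [A unit] => [T [A a] => [T [A unit]]]] )]]

8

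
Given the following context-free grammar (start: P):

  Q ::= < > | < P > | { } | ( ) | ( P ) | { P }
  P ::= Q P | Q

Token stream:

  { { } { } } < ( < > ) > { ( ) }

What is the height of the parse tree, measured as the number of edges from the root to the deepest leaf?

7

[P [Q { [P [Q { }] [P [Q { }]]] }] [P [Q < [P [Q ( [P [Q < >]] )]] >] [P [Q { [P [Q ( )]] }]]]]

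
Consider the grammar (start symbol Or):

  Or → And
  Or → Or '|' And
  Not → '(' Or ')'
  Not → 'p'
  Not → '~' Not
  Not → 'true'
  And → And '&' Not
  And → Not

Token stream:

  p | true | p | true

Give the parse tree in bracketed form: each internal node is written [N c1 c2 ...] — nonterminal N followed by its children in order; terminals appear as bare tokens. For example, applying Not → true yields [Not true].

[Or [Or [Or [Or [And [Not p]]] | [And [Not true]]] | [And [Not p]]] | [And [Not true]]]

Or
Or | And
Or | And | And
Or | And | And | And
And | And | And | And
Not | And | And | And
p | And | And | And
p | Not | And | And
p | true | And | And
p | true | Not | And
p | true | p | And
p | true | p | Not
p | true | p | true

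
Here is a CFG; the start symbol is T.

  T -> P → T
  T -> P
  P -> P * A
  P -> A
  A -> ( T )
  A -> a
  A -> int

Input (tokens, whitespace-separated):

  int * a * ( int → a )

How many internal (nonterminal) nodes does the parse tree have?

13

[T [P [P [P [A int]] * [A a]] * [A ( [T [P [A int]] → [T [P [A a]]]] )]]]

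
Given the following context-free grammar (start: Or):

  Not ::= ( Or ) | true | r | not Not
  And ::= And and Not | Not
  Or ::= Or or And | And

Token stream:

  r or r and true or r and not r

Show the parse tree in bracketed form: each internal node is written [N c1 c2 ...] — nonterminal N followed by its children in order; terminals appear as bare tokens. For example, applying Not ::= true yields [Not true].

[Or [Or [Or [And [Not r]]] or [And [And [Not r]] and [Not true]]] or [And [And [Not r]] and [Not not [Not r]]]]

Or
Or or And
Or or And or And
And or And or And
Not or And or And
r or And or And
r or And and Not or And
r or Not and Not or And
r or r and Not or And
r or r and true or And
r or r and true or And and Not
r or r and true or Not and Not
r or r and true or r and Not
r or r and true or r and not Not
r or r and true or r and not r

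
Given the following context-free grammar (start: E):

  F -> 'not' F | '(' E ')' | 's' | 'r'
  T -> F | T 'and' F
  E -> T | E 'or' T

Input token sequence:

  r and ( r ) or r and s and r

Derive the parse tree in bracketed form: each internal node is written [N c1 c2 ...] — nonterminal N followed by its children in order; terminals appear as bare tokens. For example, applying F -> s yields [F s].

E
E or T
T or T
T and F or T
F and F or T
r and F or T
r and ( E ) or T
r and ( T ) or T
r and ( F ) or T
r and ( r ) or T
r and ( r ) or T and F
r and ( r ) or T and F and F
r and ( r ) or F and F and F
r and ( r ) or r and F and F
r and ( r ) or r and s and F
r and ( r ) or r and s and r

[E [E [T [T [F r]] and [F ( [E [T [F r]]] )]]] or [T [T [T [F r]] and [F s]] and [F r]]]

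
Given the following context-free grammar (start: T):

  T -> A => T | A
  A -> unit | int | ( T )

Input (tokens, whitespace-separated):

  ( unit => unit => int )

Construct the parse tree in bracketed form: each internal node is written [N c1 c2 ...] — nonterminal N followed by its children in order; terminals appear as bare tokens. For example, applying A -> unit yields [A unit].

T
A
( T )
( A => T )
( unit => T )
( unit => A => T )
( unit => unit => T )
( unit => unit => A )
( unit => unit => int )

[T [A ( [T [A unit] => [T [A unit] => [T [A int]]]] )]]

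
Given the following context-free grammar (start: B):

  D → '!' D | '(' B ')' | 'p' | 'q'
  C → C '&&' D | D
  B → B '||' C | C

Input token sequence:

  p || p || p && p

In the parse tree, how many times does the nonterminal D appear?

[B [B [B [C [D p]]] || [C [D p]]] || [C [C [D p]] && [D p]]]

4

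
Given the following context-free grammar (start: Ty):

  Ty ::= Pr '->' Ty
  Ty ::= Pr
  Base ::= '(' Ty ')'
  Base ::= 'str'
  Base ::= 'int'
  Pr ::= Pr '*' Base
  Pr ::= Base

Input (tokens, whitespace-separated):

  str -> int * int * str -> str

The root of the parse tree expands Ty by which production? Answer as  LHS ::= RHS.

[Ty [Pr [Base str]] -> [Ty [Pr [Pr [Pr [Base int]] * [Base int]] * [Base str]] -> [Ty [Pr [Base str]]]]]

Ty ::= Pr '->' Ty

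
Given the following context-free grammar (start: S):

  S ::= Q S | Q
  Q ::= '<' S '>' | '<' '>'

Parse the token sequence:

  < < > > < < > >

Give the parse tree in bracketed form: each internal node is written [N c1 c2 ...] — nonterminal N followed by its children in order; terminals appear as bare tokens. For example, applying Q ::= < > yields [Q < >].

[S [Q < [S [Q < >]] >] [S [Q < [S [Q < >]] >]]]

S
Q S
< S > S
< Q > S
< < > > S
< < > > Q
< < > > < S >
< < > > < Q >
< < > > < < > >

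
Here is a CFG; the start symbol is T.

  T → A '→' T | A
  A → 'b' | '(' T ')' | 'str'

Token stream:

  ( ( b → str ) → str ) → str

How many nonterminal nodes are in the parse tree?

12

[T [A ( [T [A ( [T [A b] → [T [A str]]] )] → [T [A str]]] )] → [T [A str]]]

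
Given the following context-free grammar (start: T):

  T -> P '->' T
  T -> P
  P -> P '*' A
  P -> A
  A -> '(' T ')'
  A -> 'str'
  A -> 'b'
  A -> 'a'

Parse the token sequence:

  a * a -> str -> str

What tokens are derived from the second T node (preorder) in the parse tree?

[T [P [P [A a]] * [A a]] -> [T [P [A str]] -> [T [P [A str]]]]]

str -> str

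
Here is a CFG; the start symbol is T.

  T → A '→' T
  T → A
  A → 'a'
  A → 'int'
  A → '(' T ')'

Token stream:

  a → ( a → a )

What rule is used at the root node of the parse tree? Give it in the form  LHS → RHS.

T → A '→' T

[T [A a] → [T [A ( [T [A a] → [T [A a]]] )]]]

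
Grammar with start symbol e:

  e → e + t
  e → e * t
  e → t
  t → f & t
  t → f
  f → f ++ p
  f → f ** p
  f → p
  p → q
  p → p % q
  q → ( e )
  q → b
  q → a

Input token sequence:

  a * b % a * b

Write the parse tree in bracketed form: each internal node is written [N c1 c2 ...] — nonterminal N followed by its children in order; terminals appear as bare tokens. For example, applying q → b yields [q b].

[e [e [e [t [f [p [q a]]]]] * [t [f [p [p [q b]] % [q a]]]]] * [t [f [p [q b]]]]]

e
e * t
e * t * t
t * t * t
f * t * t
p * t * t
q * t * t
a * t * t
a * f * t
a * p * t
a * p % q * t
a * q % q * t
a * b % q * t
a * b % a * t
a * b % a * f
a * b % a * p
a * b % a * q
a * b % a * b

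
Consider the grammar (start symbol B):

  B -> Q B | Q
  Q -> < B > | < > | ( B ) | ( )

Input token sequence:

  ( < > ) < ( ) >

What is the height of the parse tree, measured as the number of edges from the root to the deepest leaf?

5

[B [Q ( [B [Q < >]] )] [B [Q < [B [Q ( )]] >]]]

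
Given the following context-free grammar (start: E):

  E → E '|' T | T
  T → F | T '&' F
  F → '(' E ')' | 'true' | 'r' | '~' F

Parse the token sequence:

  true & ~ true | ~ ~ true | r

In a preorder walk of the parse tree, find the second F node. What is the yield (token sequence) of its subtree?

[E [E [E [T [T [F true]] & [F ~ [F true]]]] | [T [F ~ [F ~ [F true]]]]] | [T [F r]]]

~ true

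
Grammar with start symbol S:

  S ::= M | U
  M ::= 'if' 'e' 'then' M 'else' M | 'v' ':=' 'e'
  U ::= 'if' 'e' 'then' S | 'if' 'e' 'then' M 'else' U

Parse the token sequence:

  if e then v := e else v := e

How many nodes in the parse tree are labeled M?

3

[S [M if e then [M v := e] else [M v := e]]]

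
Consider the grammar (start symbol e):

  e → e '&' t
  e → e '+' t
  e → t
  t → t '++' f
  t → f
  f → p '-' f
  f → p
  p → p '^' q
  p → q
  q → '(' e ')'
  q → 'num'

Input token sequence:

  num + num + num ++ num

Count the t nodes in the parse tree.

[e [e [e [t [f [p [q num]]]]] + [t [f [p [q num]]]]] + [t [t [f [p [q num]]]] ++ [f [p [q num]]]]]

4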